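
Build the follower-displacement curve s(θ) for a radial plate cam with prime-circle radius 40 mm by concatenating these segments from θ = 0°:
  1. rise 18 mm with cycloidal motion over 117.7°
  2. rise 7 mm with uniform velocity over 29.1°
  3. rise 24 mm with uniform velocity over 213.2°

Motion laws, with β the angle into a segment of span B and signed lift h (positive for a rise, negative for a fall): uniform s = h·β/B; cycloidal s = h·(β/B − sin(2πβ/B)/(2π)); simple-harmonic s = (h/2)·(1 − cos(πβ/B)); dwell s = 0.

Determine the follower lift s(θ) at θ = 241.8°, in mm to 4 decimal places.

seg 1 [0°–117.7°] cycloidal, h=18: full span → s += 18 → s = 18.0000
seg 2 [117.7°–146.8°] uniform, h=7: full span → s += 7 → s = 25.0000
seg 3 [146.8°–360°] uniform, h=24: θ=241.8° here. β=95, B=213.2. 24·95/213.2 = 10.6942 → s = 35.6942

35.6942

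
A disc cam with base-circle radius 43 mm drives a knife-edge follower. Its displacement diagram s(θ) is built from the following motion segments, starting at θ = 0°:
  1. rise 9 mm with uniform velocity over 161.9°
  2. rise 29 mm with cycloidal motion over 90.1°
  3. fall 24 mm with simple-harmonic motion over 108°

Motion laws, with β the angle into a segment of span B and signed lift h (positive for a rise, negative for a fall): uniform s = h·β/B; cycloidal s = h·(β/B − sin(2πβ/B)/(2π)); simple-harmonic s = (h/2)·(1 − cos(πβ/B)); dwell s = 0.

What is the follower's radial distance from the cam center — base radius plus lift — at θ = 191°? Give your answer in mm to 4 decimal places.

seg 1 [0°–161.9°] uniform, h=9: full span → s += 9 → s = 9.0000
seg 2 [161.9°–252°] cycloidal, h=29: θ=191° here. β=29.1, B=90.1. 29·(0.3230 − sin(2π·0.3230)/(2π)) = 5.2275 → s = 14.2275
radial distance = base radius + s = 43 + 14.2275 = 57.2275

57.2275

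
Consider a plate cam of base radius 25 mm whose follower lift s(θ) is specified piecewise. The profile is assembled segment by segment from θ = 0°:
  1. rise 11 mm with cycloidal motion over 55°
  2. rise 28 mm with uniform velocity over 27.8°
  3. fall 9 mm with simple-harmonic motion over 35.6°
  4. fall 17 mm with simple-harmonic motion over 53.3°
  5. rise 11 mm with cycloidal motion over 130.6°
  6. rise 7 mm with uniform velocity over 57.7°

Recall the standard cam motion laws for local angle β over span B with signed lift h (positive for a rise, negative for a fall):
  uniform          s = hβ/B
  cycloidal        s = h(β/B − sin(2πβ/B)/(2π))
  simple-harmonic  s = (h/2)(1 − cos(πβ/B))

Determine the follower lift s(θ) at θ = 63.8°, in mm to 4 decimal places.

seg 1 [0°–55°] cycloidal, h=11: full span → s += 11 → s = 11.0000
seg 2 [55°–82.8°] uniform, h=28: θ=63.8° here. β=8.8, B=27.8. 28·8.8/27.8 = 8.8633 → s = 19.8633

19.8633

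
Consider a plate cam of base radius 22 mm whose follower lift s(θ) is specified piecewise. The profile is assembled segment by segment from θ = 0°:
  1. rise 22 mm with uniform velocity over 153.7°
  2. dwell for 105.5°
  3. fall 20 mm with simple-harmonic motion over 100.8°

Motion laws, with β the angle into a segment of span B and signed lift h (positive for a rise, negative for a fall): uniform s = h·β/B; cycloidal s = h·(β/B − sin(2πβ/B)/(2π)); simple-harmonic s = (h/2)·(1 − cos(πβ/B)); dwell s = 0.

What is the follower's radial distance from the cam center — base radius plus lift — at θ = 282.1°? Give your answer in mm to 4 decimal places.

seg 1 [0°–153.7°] uniform, h=22: full span → s += 22 → s = 22.0000
seg 2 [153.7°–259.2°] dwell: s stays 22.0000
seg 3 [259.2°–360°] simple-harmonic, h=-20: θ=282.1° here. β=22.9, B=100.8. -20/2·(1 − cos(π·0.2272)) = -2.4406 → s = 19.5594
radial distance = base radius + s = 22 + 19.5594 = 41.5594

41.5594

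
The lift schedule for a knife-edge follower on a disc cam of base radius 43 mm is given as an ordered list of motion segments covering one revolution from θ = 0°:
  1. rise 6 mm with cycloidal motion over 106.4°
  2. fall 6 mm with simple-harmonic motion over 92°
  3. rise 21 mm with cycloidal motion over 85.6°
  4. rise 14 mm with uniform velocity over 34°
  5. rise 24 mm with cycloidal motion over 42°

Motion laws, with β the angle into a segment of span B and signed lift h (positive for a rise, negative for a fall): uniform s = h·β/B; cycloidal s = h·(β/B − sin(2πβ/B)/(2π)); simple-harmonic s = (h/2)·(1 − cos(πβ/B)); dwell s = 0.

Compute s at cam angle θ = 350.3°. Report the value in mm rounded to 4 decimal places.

seg 1 [0°–106.4°] cycloidal, h=6: full span → s += 6 → s = 6.0000
seg 2 [106.4°–198.4°] simple-harmonic, h=-6: full span → s += -6 → s = 0.0000
seg 3 [198.4°–284°] cycloidal, h=21: full span → s += 21 → s = 21.0000
seg 4 [284°–318°] uniform, h=14: full span → s += 14 → s = 35.0000
seg 5 [318°–360°] cycloidal, h=24: θ=350.3° here. β=32.3, B=42. 24·(0.7690 − sin(2π·0.7690)/(2π)) = 22.2495 → s = 57.2495

57.2495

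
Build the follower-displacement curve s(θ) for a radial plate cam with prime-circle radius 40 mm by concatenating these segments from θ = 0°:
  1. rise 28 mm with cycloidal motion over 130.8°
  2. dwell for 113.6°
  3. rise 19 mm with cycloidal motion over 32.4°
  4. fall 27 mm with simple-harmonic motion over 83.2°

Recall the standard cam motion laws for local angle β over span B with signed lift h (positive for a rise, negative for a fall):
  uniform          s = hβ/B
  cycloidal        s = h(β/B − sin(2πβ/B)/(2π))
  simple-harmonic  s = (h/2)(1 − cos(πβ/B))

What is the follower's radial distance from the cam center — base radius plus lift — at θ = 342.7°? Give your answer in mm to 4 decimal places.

seg 1 [0°–130.8°] cycloidal, h=28: full span → s += 28 → s = 28.0000
seg 2 [130.8°–244.4°] dwell: s stays 28.0000
seg 3 [244.4°–276.8°] cycloidal, h=19: full span → s += 19 → s = 47.0000
seg 4 [276.8°–360°] simple-harmonic, h=-27: θ=342.7° here. β=65.9, B=83.2. -27/2·(1 − cos(π·0.7921)) = -24.2206 → s = 22.7794
radial distance = base radius + s = 40 + 22.7794 = 62.7794

62.7794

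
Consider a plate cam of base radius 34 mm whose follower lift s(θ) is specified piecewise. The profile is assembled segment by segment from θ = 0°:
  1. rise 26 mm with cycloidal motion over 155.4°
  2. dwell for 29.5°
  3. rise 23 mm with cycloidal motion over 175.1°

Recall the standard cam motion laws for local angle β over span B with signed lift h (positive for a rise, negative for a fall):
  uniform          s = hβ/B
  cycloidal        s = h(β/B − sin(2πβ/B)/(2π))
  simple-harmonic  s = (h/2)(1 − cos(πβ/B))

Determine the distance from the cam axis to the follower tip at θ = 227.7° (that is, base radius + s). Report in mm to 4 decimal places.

seg 1 [0°–155.4°] cycloidal, h=26: full span → s += 26 → s = 26.0000
seg 2 [155.4°–184.9°] dwell: s stays 26.0000
seg 3 [184.9°–360°] cycloidal, h=23: θ=227.7° here. β=42.8, B=175.1. 23·(0.2444 − sin(2π·0.2444)/(2π)) = 1.9636 → s = 27.9636
radial distance = base radius + s = 34 + 27.9636 = 61.9636

61.9636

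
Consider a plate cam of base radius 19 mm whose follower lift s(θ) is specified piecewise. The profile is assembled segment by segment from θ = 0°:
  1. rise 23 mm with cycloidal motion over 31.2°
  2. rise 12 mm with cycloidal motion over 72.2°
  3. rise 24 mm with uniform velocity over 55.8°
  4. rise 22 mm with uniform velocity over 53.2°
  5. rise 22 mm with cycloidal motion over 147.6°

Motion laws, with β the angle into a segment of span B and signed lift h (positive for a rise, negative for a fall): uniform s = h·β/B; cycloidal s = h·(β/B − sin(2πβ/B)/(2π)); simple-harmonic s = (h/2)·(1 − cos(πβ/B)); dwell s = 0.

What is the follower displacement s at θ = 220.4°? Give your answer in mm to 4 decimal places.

seg 1 [0°–31.2°] cycloidal, h=23: full span → s += 23 → s = 23.0000
seg 2 [31.2°–103.4°] cycloidal, h=12: full span → s += 12 → s = 35.0000
seg 3 [103.4°–159.2°] uniform, h=24: full span → s += 24 → s = 59.0000
seg 4 [159.2°–212.4°] uniform, h=22: full span → s += 22 → s = 81.0000
seg 5 [212.4°–360°] cycloidal, h=22: θ=220.4° here. β=8, B=147.6. 22·(0.0542 − sin(2π·0.0542)/(2π)) = 0.0229 → s = 81.0229

81.0229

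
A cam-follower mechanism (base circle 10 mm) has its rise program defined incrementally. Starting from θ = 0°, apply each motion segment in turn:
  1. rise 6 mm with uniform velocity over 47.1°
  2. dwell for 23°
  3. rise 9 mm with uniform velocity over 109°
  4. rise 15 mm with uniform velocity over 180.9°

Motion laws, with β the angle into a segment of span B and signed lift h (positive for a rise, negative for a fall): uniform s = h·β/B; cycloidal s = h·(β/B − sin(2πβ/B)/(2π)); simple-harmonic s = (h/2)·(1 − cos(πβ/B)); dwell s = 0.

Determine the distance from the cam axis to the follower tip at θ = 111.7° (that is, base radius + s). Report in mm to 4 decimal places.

seg 1 [0°–47.1°] uniform, h=6: full span → s += 6 → s = 6.0000
seg 2 [47.1°–70.1°] dwell: s stays 6.0000
seg 3 [70.1°–179.1°] uniform, h=9: θ=111.7° here. β=41.6, B=109. 9·41.6/109 = 3.4349 → s = 9.4349
radial distance = base radius + s = 10 + 9.4349 = 19.4349

19.4349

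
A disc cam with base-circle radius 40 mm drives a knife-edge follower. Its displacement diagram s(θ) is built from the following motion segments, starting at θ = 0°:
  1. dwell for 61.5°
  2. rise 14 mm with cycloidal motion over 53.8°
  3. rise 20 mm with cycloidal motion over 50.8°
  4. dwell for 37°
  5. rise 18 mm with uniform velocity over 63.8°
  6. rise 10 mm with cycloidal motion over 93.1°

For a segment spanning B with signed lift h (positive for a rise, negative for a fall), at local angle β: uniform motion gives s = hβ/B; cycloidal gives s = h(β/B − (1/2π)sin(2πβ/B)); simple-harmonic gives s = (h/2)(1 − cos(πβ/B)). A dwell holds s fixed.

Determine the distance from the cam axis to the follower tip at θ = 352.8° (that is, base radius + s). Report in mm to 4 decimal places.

seg 1 [0°–61.5°] dwell: s stays 0.0000
seg 2 [61.5°–115.3°] cycloidal, h=14: full span → s += 14 → s = 14.0000
seg 3 [115.3°–166.1°] cycloidal, h=20: full span → s += 20 → s = 34.0000
seg 4 [166.1°–203.1°] dwell: s stays 34.0000
seg 5 [203.1°–266.9°] uniform, h=18: full span → s += 18 → s = 52.0000
seg 6 [266.9°–360°] cycloidal, h=10: θ=352.8° here. β=85.9, B=93.1. 10·(0.9227 − sin(2π·0.9227)/(2π)) = 9.9699 → s = 61.9699
radial distance = base radius + s = 40 + 61.9699 = 101.9699

101.9699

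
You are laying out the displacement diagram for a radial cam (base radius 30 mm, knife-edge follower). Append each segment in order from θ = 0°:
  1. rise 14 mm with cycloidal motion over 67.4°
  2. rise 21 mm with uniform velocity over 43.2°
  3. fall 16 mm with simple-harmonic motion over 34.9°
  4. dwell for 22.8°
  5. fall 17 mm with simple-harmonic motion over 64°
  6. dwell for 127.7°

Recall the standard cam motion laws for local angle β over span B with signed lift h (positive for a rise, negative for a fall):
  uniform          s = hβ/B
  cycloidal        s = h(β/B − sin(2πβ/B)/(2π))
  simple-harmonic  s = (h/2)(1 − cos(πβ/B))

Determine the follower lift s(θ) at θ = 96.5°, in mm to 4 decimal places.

seg 1 [0°–67.4°] cycloidal, h=14: full span → s += 14 → s = 14.0000
seg 2 [67.4°–110.6°] uniform, h=21: θ=96.5° here. β=29.1, B=43.2. 21·29.1/43.2 = 14.1458 → s = 28.1458

28.1458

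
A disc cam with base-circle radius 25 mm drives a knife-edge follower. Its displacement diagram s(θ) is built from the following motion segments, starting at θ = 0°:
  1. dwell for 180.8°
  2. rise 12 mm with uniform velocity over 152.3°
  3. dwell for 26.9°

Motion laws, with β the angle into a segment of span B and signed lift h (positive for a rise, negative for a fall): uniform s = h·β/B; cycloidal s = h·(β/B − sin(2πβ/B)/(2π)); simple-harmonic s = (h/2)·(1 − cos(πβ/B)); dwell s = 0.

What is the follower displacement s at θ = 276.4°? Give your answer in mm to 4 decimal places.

seg 1 [0°–180.8°] dwell: s stays 0.0000
seg 2 [180.8°–333.1°] uniform, h=12: θ=276.4° here. β=95.6, B=152.3. 12·95.6/152.3 = 7.5325 → s = 7.5325

7.5325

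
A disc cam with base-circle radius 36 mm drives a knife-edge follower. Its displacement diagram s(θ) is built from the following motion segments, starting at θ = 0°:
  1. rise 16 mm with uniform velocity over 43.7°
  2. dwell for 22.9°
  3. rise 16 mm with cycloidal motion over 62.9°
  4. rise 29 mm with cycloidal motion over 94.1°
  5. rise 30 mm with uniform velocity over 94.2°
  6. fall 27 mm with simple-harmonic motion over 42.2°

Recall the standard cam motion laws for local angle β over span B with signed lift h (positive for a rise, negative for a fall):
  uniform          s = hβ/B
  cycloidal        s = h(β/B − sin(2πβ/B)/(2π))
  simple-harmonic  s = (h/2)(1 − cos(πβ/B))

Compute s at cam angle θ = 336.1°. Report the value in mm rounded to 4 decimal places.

seg 1 [0°–43.7°] uniform, h=16: full span → s += 16 → s = 16.0000
seg 2 [43.7°–66.6°] dwell: s stays 16.0000
seg 3 [66.6°–129.5°] cycloidal, h=16: full span → s += 16 → s = 32.0000
seg 4 [129.5°–223.6°] cycloidal, h=29: full span → s += 29 → s = 61.0000
seg 5 [223.6°–317.8°] uniform, h=30: full span → s += 30 → s = 91.0000
seg 6 [317.8°–360°] simple-harmonic, h=-27: θ=336.1° here. β=18.3, B=42.2. -27/2·(1 − cos(π·0.4336)) = -10.7063 → s = 80.2937

80.2937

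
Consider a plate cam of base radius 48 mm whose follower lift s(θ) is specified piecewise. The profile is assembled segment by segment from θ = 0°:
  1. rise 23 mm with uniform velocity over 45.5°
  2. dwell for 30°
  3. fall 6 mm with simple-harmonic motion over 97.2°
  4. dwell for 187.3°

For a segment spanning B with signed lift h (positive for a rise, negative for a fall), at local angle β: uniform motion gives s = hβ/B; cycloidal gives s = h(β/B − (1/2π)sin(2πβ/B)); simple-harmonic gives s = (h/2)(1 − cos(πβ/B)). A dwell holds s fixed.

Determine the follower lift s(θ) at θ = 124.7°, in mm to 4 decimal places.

seg 1 [0°–45.5°] uniform, h=23: full span → s += 23 → s = 23.0000
seg 2 [45.5°–75.5°] dwell: s stays 23.0000
seg 3 [75.5°–172.7°] simple-harmonic, h=-6: θ=124.7° here. β=49.2, B=97.2. -6/2·(1 − cos(π·0.5062)) = -3.0582 → s = 19.9418

19.9418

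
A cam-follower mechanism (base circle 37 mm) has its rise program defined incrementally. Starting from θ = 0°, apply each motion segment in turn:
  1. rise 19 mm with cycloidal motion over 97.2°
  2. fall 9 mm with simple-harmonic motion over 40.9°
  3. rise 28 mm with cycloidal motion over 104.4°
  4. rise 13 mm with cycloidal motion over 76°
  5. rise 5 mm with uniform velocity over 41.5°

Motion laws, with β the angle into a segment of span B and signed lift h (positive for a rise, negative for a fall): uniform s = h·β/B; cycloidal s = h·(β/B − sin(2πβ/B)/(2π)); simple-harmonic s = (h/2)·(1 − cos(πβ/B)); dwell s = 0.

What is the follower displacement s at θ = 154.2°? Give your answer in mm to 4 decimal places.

seg 1 [0°–97.2°] cycloidal, h=19: full span → s += 19 → s = 19.0000
seg 2 [97.2°–138.1°] simple-harmonic, h=-9: full span → s += -9 → s = 10.0000
seg 3 [138.1°–242.5°] cycloidal, h=28: θ=154.2° here. β=16.1, B=104.4. 28·(0.1542 − sin(2π·0.1542)/(2π)) = 0.6447 → s = 10.6447

10.6447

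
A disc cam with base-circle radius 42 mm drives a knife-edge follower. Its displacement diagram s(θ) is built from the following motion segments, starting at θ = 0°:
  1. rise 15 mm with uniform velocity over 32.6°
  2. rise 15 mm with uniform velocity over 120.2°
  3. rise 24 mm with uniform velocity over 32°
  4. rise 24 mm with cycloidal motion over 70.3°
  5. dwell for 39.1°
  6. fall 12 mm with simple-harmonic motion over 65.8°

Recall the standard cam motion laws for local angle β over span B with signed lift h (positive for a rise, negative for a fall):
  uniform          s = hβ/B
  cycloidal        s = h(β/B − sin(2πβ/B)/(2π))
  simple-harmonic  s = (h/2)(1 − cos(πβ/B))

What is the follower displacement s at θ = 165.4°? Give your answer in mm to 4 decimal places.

seg 1 [0°–32.6°] uniform, h=15: full span → s += 15 → s = 15.0000
seg 2 [32.6°–152.8°] uniform, h=15: full span → s += 15 → s = 30.0000
seg 3 [152.8°–184.8°] uniform, h=24: θ=165.4° here. β=12.6, B=32. 24·12.6/32 = 9.4500 → s = 39.4500

39.4500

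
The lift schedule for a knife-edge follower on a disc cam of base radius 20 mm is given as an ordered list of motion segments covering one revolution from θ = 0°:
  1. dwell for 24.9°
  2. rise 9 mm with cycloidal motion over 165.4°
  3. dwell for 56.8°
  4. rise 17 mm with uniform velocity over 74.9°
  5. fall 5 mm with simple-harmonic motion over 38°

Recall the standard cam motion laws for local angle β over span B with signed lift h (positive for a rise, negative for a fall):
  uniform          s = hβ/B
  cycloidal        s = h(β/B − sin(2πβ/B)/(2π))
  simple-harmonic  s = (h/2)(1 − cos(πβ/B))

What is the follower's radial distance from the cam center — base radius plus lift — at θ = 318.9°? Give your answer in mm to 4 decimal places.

seg 1 [0°–24.9°] dwell: s stays 0.0000
seg 2 [24.9°–190.3°] cycloidal, h=9: full span → s += 9 → s = 9.0000
seg 3 [190.3°–247.1°] dwell: s stays 9.0000
seg 4 [247.1°–322°] uniform, h=17: θ=318.9° here. β=71.8, B=74.9. 17·71.8/74.9 = 16.2964 → s = 25.2964
radial distance = base radius + s = 20 + 25.2964 = 45.2964

45.2964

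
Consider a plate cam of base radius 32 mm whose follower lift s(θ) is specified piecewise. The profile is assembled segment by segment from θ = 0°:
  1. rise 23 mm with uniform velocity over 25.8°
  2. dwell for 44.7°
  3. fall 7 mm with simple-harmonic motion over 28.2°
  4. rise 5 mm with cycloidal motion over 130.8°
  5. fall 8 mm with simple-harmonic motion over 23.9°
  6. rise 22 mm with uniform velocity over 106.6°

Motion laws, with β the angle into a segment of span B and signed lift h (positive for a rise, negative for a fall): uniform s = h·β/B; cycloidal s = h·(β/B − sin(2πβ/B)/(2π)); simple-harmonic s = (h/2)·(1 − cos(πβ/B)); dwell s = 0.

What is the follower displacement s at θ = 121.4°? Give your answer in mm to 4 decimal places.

seg 1 [0°–25.8°] uniform, h=23: full span → s += 23 → s = 23.0000
seg 2 [25.8°–70.5°] dwell: s stays 23.0000
seg 3 [70.5°–98.7°] simple-harmonic, h=-7: full span → s += -7 → s = 16.0000
seg 4 [98.7°–229.5°] cycloidal, h=5: θ=121.4° here. β=22.7, B=130.8. 5·(0.1735 − sin(2π·0.1735)/(2π)) = 0.1620 → s = 16.1620

16.1620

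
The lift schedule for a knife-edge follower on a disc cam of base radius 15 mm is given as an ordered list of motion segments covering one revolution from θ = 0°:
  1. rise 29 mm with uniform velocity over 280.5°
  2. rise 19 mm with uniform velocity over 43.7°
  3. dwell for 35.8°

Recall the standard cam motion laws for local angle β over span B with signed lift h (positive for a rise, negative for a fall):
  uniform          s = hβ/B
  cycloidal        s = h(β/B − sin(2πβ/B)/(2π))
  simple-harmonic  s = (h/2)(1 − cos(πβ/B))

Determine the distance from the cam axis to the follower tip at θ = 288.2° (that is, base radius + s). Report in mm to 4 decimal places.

seg 1 [0°–280.5°] uniform, h=29: full span → s += 29 → s = 29.0000
seg 2 [280.5°–324.2°] uniform, h=19: θ=288.2° here. β=7.7, B=43.7. 19·7.7/43.7 = 3.3478 → s = 32.3478
radial distance = base radius + s = 15 + 32.3478 = 47.3478

47.3478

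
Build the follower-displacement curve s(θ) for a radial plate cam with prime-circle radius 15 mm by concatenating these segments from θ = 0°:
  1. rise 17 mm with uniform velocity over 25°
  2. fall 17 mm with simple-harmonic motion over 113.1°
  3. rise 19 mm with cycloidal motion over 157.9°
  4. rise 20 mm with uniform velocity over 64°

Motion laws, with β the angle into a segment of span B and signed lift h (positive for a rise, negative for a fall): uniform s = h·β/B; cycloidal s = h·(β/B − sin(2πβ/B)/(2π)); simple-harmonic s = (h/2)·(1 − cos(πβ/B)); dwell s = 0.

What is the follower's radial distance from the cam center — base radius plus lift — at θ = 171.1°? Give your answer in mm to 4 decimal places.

seg 1 [0°–25°] uniform, h=17: full span → s += 17 → s = 17.0000
seg 2 [25°–138.1°] simple-harmonic, h=-17: full span → s += -17 → s = 0.0000
seg 3 [138.1°–296°] cycloidal, h=19: θ=171.1° here. β=33, B=157.9. 19·(0.2090 − sin(2π·0.2090)/(2π)) = 1.0467 → s = 1.0467
radial distance = base radius + s = 15 + 1.0467 = 16.0467

16.0467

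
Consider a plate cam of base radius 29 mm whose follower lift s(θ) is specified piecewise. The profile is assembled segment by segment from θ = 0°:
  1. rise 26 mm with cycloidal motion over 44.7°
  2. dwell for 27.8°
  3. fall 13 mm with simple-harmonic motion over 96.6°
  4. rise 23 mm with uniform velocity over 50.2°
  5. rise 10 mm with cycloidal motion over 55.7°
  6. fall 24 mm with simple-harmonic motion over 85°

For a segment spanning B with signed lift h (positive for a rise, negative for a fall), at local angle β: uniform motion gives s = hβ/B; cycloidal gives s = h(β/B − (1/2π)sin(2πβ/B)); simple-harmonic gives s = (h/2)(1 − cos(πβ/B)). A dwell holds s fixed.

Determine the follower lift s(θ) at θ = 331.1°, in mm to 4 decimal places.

seg 1 [0°–44.7°] cycloidal, h=26: full span → s += 26 → s = 26.0000
seg 2 [44.7°–72.5°] dwell: s stays 26.0000
seg 3 [72.5°–169.1°] simple-harmonic, h=-13: full span → s += -13 → s = 13.0000
seg 4 [169.1°–219.3°] uniform, h=23: full span → s += 23 → s = 36.0000
seg 5 [219.3°–275°] cycloidal, h=10: full span → s += 10 → s = 46.0000
seg 6 [275°–360°] simple-harmonic, h=-24: θ=331.1° here. β=56.1, B=85. -24/2·(1 − cos(π·0.6600)) = -17.7810 → s = 28.2190

28.2190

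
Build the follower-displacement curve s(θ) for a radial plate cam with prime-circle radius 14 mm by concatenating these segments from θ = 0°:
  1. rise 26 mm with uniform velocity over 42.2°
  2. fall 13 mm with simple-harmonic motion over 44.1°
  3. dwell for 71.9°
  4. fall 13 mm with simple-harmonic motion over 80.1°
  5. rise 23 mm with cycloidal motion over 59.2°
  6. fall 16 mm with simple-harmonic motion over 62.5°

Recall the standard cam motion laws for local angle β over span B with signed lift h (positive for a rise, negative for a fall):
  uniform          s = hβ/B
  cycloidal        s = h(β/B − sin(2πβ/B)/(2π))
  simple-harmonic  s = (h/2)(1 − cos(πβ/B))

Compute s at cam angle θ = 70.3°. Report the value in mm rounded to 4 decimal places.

seg 1 [0°–42.2°] uniform, h=26: full span → s += 26 → s = 26.0000
seg 2 [42.2°–86.3°] simple-harmonic, h=-13: θ=70.3° here. β=28.1, B=44.1. -13/2·(1 − cos(π·0.6372)) = -9.2155 → s = 16.7845

16.7845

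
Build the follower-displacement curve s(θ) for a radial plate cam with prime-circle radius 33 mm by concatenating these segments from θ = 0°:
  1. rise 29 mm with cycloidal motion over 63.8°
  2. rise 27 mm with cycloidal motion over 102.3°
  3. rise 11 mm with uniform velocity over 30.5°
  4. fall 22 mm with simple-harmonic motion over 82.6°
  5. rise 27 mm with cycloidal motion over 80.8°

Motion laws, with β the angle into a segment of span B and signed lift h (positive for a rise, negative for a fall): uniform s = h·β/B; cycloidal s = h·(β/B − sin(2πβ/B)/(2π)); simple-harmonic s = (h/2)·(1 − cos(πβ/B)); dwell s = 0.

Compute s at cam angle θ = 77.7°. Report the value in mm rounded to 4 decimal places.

seg 1 [0°–63.8°] cycloidal, h=29: full span → s += 29 → s = 29.0000
seg 2 [63.8°–166.1°] cycloidal, h=27: θ=77.7° here. β=13.9, B=102.3. 27·(0.1359 − sin(2π·0.1359)/(2π)) = 0.4297 → s = 29.4297

29.4297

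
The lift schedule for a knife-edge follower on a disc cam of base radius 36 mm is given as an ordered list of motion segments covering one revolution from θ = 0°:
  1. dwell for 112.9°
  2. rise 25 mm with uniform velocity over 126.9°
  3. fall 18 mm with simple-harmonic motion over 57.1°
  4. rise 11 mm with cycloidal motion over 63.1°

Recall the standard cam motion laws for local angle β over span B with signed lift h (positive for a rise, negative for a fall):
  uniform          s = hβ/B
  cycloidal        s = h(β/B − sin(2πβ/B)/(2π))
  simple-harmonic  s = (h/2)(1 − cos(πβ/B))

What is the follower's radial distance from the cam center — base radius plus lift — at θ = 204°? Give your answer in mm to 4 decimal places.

seg 1 [0°–112.9°] dwell: s stays 0.0000
seg 2 [112.9°–239.8°] uniform, h=25: θ=204° here. β=91.1, B=126.9. 25·91.1/126.9 = 17.9472 → s = 17.9472
radial distance = base radius + s = 36 + 17.9472 = 53.9472

53.9472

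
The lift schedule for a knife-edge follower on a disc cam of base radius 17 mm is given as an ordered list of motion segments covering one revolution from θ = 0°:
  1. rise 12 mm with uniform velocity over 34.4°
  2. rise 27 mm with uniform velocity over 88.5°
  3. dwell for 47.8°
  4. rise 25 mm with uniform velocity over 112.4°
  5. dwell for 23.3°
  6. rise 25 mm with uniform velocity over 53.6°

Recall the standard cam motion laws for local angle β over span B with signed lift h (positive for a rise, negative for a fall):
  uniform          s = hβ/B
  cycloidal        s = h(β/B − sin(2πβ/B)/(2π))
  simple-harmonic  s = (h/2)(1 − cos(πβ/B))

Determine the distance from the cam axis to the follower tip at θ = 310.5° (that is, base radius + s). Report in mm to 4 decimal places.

seg 1 [0°–34.4°] uniform, h=12: full span → s += 12 → s = 12.0000
seg 2 [34.4°–122.9°] uniform, h=27: full span → s += 27 → s = 39.0000
seg 3 [122.9°–170.7°] dwell: s stays 39.0000
seg 4 [170.7°–283.1°] uniform, h=25: full span → s += 25 → s = 64.0000
seg 5 [283.1°–306.4°] dwell: s stays 64.0000
seg 6 [306.4°–360°] uniform, h=25: θ=310.5° here. β=4.1, B=53.6. 25·4.1/53.6 = 1.9123 → s = 65.9123
radial distance = base radius + s = 17 + 65.9123 = 82.9123

82.9123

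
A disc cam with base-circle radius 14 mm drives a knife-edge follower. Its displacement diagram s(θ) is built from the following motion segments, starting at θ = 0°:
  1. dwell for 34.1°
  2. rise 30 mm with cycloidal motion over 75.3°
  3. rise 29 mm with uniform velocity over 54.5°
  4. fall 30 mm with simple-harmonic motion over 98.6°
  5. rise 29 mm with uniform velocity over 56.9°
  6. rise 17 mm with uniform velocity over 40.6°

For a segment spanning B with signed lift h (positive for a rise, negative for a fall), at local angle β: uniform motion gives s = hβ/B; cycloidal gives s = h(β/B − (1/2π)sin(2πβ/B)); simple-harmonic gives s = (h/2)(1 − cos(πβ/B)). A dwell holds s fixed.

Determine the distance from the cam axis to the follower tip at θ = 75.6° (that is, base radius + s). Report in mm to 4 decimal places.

seg 1 [0°–34.1°] dwell: s stays 0.0000
seg 2 [34.1°–109.4°] cycloidal, h=30: θ=75.6° here. β=41.5, B=75.3. 30·(0.5511 − sin(2π·0.5511)/(2π)) = 18.0415 → s = 18.0415
radial distance = base radius + s = 14 + 18.0415 = 32.0415

32.0415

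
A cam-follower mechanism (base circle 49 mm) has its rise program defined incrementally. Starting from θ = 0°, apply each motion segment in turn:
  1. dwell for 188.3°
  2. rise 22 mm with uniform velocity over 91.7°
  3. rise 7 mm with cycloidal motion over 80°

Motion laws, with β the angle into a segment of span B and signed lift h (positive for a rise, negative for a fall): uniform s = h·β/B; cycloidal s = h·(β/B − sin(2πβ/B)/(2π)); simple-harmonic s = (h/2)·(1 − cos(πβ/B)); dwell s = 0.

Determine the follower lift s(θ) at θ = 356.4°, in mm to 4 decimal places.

seg 1 [0°–188.3°] dwell: s stays 0.0000
seg 2 [188.3°–280°] uniform, h=22: full span → s += 22 → s = 22.0000
seg 3 [280°–360°] cycloidal, h=7: θ=356.4° here. β=76.4, B=80. 7·(0.9550 − sin(2π·0.9550)/(2π)) = 6.9958 → s = 28.9958

28.9958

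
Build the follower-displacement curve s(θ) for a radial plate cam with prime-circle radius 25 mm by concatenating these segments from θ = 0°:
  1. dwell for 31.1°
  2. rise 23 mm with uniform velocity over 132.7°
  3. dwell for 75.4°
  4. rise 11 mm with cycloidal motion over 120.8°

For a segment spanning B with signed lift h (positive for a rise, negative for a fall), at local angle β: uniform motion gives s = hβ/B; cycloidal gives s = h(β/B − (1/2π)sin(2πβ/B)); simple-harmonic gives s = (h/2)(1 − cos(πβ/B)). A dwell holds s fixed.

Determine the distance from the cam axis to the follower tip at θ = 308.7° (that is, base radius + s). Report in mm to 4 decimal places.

seg 1 [0°–31.1°] dwell: s stays 0.0000
seg 2 [31.1°–163.8°] uniform, h=23: full span → s += 23 → s = 23.0000
seg 3 [163.8°–239.2°] dwell: s stays 23.0000
seg 4 [239.2°–360°] cycloidal, h=11: θ=308.7° here. β=69.5, B=120.8. 11·(0.5753 − sin(2π·0.5753)/(2π)) = 7.1267 → s = 30.1267
radial distance = base radius + s = 25 + 30.1267 = 55.1267

55.1267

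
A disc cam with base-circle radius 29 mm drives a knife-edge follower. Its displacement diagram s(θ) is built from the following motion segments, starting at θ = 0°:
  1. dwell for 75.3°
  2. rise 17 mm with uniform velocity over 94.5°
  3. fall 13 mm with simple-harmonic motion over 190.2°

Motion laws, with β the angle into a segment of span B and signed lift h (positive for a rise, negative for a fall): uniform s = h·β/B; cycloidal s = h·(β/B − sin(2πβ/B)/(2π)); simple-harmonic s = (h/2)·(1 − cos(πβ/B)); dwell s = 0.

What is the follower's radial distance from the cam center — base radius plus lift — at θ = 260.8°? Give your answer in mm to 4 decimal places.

seg 1 [0°–75.3°] dwell: s stays 0.0000
seg 2 [75.3°–169.8°] uniform, h=17: full span → s += 17 → s = 17.0000
seg 3 [169.8°–360°] simple-harmonic, h=-13: θ=260.8° here. β=91, B=190.2. -13/2·(1 − cos(π·0.4784)) = -6.0602 → s = 10.9398
radial distance = base radius + s = 29 + 10.9398 = 39.9398

39.9398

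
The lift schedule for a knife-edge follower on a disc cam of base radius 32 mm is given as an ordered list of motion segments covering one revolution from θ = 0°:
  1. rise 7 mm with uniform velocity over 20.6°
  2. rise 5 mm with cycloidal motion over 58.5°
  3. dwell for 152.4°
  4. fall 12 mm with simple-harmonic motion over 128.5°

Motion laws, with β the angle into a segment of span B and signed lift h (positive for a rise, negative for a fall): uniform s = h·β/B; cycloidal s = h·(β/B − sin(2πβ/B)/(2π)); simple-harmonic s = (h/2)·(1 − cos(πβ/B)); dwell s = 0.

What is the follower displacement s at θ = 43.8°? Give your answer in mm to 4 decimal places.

seg 1 [0°–20.6°] uniform, h=7: full span → s += 7 → s = 7.0000
seg 2 [20.6°–79.1°] cycloidal, h=5: θ=43.8° here. β=23.2, B=58.5. 5·(0.3966 − sin(2π·0.3966)/(2π)) = 1.5014 → s = 8.5014

8.5014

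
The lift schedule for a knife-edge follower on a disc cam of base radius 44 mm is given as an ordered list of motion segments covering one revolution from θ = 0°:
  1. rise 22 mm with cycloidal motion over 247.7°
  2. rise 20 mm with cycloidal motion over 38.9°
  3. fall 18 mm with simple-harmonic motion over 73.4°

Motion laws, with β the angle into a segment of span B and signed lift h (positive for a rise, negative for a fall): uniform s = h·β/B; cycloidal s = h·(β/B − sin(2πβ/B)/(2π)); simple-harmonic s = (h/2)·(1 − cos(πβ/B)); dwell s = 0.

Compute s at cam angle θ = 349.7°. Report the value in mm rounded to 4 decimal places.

seg 1 [0°–247.7°] cycloidal, h=22: full span → s += 22 → s = 22.0000
seg 2 [247.7°–286.6°] cycloidal, h=20: full span → s += 20 → s = 42.0000
seg 3 [286.6°–360°] simple-harmonic, h=-18: θ=349.7° here. β=63.1, B=73.4. -18/2·(1 − cos(π·0.8597)) = -17.1395 → s = 24.8605

24.8605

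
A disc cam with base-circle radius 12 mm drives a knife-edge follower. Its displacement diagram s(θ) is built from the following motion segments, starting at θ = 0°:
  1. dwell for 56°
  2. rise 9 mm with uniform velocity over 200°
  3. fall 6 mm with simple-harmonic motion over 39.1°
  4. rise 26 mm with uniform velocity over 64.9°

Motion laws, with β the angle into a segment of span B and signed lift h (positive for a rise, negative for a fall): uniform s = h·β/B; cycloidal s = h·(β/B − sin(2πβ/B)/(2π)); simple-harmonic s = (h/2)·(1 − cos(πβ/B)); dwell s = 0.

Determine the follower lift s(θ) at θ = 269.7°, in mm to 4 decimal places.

seg 1 [0°–56°] dwell: s stays 0.0000
seg 2 [56°–256°] uniform, h=9: full span → s += 9 → s = 9.0000
seg 3 [256°–295.1°] simple-harmonic, h=-6: θ=269.7° here. β=13.7, B=39.1. -6/2·(1 − cos(π·0.3504)) = -1.6413 → s = 7.3587

7.3587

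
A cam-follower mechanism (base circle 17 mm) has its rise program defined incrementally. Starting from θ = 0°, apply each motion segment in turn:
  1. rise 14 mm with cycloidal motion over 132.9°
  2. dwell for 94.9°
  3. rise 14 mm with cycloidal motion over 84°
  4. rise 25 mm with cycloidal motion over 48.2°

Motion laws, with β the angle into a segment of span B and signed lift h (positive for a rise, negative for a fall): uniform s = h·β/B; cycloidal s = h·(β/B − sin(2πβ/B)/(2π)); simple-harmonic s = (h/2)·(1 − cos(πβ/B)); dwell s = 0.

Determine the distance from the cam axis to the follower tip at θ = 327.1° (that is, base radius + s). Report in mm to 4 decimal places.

seg 1 [0°–132.9°] cycloidal, h=14: full span → s += 14 → s = 14.0000
seg 2 [132.9°–227.8°] dwell: s stays 14.0000
seg 3 [227.8°–311.8°] cycloidal, h=14: full span → s += 14 → s = 28.0000
seg 4 [311.8°–360°] cycloidal, h=25: θ=327.1° here. β=15.3, B=48.2. 25·(0.3174 − sin(2π·0.3174)/(2π)) = 4.3086 → s = 32.3086
radial distance = base radius + s = 17 + 32.3086 = 49.3086

49.3086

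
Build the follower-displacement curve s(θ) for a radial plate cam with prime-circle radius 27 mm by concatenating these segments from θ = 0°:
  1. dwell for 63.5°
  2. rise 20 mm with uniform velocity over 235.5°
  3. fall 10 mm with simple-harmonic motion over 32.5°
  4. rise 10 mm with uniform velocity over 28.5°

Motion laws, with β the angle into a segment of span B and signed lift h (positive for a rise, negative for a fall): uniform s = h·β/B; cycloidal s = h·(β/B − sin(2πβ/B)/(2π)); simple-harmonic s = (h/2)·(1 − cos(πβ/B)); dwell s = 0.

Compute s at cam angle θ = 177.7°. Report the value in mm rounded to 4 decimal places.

seg 1 [0°–63.5°] dwell: s stays 0.0000
seg 2 [63.5°–299°] uniform, h=20: θ=177.7° here. β=114.2, B=235.5. 20·114.2/235.5 = 9.6985 → s = 9.6985

9.6985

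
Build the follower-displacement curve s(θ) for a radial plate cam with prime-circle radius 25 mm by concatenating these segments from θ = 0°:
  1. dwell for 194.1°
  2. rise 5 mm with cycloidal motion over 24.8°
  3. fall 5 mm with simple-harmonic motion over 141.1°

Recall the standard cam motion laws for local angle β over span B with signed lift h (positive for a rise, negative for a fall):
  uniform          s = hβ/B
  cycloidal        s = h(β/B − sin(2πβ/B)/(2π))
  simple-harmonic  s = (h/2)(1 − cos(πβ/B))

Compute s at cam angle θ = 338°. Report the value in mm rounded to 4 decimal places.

seg 1 [0°–194.1°] dwell: s stays 0.0000
seg 2 [194.1°–218.9°] cycloidal, h=5: full span → s += 5 → s = 5.0000
seg 3 [218.9°–360°] simple-harmonic, h=-5: θ=338° here. β=119.1, B=141.1. -5/2·(1 − cos(π·0.8441)) = -4.7060 → s = 0.2940

0.2940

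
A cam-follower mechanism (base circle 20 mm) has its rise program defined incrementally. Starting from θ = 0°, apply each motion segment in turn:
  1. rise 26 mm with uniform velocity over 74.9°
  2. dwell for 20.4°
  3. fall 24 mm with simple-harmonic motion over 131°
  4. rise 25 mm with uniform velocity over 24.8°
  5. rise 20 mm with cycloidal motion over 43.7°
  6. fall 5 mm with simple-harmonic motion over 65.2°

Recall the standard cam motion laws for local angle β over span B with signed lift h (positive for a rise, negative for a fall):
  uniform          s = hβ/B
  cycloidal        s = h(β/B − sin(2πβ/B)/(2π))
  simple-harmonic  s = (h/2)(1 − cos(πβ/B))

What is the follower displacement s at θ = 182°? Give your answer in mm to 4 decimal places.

seg 1 [0°–74.9°] uniform, h=26: full span → s += 26 → s = 26.0000
seg 2 [74.9°–95.3°] dwell: s stays 26.0000
seg 3 [95.3°–226.3°] simple-harmonic, h=-24: θ=182° here. β=86.7, B=131. -24/2·(1 − cos(π·0.6618)) = -17.8415 → s = 8.1585

8.1585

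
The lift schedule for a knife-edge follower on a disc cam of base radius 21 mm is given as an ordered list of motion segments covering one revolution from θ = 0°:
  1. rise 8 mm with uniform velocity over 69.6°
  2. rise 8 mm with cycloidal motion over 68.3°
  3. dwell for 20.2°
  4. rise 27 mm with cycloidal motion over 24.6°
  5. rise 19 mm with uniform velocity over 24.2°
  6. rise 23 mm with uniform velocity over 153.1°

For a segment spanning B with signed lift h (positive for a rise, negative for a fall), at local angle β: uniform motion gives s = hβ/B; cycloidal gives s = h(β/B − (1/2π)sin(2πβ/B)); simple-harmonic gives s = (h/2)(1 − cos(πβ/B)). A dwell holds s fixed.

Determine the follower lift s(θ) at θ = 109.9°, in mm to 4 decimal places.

seg 1 [0°–69.6°] uniform, h=8: full span → s += 8 → s = 8.0000
seg 2 [69.6°–137.9°] cycloidal, h=8: θ=109.9° here. β=40.3, B=68.3. 8·(0.5900 − sin(2π·0.5900)/(2π)) = 5.4029 → s = 13.4029

13.4029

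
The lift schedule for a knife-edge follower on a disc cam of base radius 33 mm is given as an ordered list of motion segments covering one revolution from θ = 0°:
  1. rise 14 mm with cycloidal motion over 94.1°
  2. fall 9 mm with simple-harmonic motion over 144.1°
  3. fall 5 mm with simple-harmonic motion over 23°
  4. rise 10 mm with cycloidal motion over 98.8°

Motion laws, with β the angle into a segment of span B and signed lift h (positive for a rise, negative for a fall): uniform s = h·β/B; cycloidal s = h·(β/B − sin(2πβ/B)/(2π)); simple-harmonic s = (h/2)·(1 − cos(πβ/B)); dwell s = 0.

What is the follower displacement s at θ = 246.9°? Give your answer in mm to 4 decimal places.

seg 1 [0°–94.1°] cycloidal, h=14: full span → s += 14 → s = 14.0000
seg 2 [94.1°–238.2°] simple-harmonic, h=-9: full span → s += -9 → s = 5.0000
seg 3 [238.2°–261.2°] simple-harmonic, h=-5: θ=246.9° here. β=8.7, B=23. -5/2·(1 − cos(π·0.3783)) = -1.5670 → s = 3.4330

3.4330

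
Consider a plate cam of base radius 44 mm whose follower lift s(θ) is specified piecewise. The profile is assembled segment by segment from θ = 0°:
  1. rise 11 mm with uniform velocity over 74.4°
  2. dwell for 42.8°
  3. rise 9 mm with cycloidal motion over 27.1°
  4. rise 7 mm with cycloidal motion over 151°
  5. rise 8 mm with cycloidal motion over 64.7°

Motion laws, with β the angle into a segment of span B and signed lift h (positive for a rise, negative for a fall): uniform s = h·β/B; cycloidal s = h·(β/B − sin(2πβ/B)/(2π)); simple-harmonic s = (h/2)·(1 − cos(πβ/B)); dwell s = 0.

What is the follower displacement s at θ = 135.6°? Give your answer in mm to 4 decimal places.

seg 1 [0°–74.4°] uniform, h=11: full span → s += 11 → s = 11.0000
seg 2 [74.4°–117.2°] dwell: s stays 11.0000
seg 3 [117.2°–144.3°] cycloidal, h=9: θ=135.6° here. β=18.4, B=27.1. 9·(0.6790 − sin(2π·0.6790)/(2π)) = 7.4028 → s = 18.4028

18.4028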